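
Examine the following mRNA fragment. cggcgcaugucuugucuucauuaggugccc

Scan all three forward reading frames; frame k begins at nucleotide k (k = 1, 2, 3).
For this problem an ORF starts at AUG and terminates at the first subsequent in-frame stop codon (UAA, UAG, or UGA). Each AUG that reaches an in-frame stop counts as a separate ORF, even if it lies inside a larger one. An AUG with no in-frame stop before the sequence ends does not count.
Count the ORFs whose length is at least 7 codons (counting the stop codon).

Frame 1: CGG CGC AUG UCU UGU CUU CAU UAG GUG CCC — AUG at 7, stop UAG at 22 → 18 nt.
Frame 2: GGC GCA UGU CUU GUC UUC AUU AGG UGC — no AUG→stop ORF.
Frame 3: GCG CAU GUC UUG UCU UCA UUA GGU GCC — no AUG→stop ORF.
No ORF reaches 7 codons. Count = 0.

0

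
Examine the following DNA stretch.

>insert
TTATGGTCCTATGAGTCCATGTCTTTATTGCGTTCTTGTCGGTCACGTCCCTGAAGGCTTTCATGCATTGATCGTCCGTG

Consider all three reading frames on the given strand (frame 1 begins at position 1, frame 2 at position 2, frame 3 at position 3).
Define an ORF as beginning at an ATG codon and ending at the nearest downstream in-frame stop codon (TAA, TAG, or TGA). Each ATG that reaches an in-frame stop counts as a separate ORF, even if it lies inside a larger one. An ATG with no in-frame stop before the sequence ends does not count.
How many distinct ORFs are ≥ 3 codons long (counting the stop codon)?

3

Frame 1: TTA TGG TCC TAT GAG TCC ATG TCT TTA TTG CGT TCT TGT CGG TCA CGT CCC TGA AGG CTT TCA TGC ATT GAT CGT CCG — ATG at 19, stop TGA at 52 → 36 nt.
Frame 2: TAT GGT CCT ATG AGT CCA TGT CTT TAT TGC GTT CTT GTC GGT CAC GTC CCT GAA GGC TTT CAT GCA TTG ATC GTC CGT — no ATG→stop ORF.
Frame 3: ATG GTC CTA TGA GTC CAT GTC TTT ATT GCG TTC TTG TCG GTC ACG TCC CTG AAG GCT TTC ATG CAT TGA TCG TCC GTG — ATG at 3, stop TGA at 12 → 12 nt; ATG at 63, stop TGA at 69 → 9 nt.
ORFs ≥ 3 codons: frame 1 19–54 (12 codons), frame 3 3–14 (4 codons), frame 3 63–71 (3 codons). Count = 3.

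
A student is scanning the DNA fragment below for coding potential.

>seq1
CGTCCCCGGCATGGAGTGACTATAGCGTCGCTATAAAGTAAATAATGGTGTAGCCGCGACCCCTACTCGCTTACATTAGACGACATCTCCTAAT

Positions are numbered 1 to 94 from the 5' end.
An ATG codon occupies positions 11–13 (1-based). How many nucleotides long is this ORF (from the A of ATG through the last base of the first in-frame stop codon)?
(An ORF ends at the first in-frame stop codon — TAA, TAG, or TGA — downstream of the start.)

Codons from position 11: ATG (11–13), GAG (14–16), TGA (17–19).
TGA is the first in-frame stop; ORF spans 11–19, 9 nucleotides.

9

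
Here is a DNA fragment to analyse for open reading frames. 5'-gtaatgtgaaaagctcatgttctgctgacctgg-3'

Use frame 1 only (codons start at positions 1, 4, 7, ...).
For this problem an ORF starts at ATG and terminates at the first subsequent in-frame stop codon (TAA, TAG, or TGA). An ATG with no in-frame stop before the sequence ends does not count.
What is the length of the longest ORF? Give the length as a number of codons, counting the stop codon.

Frame 1: GTA ATG TGA AAA GCT CAT GTT CTG CTG ACC TGG — ATG at 4, stop TGA at 7 → 6 nt.
Longest: frame 1, positions 4–9, 6 nt = 2 codons = 1 aa. → 2 codons.

2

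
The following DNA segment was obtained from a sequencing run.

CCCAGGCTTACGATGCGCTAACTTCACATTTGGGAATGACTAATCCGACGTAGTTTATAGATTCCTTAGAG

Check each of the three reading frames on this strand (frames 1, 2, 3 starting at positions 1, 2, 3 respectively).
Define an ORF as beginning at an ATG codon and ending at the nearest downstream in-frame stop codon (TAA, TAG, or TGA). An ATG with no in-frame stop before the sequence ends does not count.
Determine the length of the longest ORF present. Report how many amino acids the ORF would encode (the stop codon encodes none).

5

Frame 1: CCC AGG CTT ACG ATG CGC TAA CTT CAC ATT TGG GAA TGA CTA ATC CGA CGT AGT TTA TAG ATT CCT TAG — ATG at 13, stop TAA at 19 → 9 nt.
Frame 2: CCA GGC TTA CGA TGC GCT AAC TTC ACA TTT GGG AAT GAC TAA TCC GAC GTA GTT TAT AGA TTC CTT AGA — no ATG→stop ORF.
Frame 3: CAG GCT TAC GAT GCG CTA ACT TCA CAT TTG GGA ATG ACT AAT CCG ACG TAG TTT ATA GAT TCC TTA GAG — ATG at 36, stop TAG at 51 → 18 nt.
Longest: frame 3, positions 36–53, 18 nt = 6 codons = 5 aa. → 5 amino acids.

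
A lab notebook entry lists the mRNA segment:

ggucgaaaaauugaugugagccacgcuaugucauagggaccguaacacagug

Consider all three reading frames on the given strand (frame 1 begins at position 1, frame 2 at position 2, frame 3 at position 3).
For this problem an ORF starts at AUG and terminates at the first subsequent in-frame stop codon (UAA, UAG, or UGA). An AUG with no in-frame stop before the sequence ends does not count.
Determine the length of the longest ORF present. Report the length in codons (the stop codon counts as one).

3

Frame 1: GGU CGA AAA AUU GAU GUG AGC CAC GCU AUG UCA UAG GGA CCG UAA CAC AGU — AUG at 28, stop UAG at 34 → 9 nt.
Frame 2: GUC GAA AAA UUG AUG UGA GCC ACG CUA UGU CAU AGG GAC CGU AAC ACA GUG — AUG at 14, stop UGA at 17 → 6 nt.
Frame 3: UCG AAA AAU UGA UGU GAG CCA CGC UAU GUC AUA GGG ACC GUA ACA CAG — no AUG→stop ORF.
Longest: frame 1, positions 28–36, 9 nt = 3 codons = 2 aa. → 3 codons.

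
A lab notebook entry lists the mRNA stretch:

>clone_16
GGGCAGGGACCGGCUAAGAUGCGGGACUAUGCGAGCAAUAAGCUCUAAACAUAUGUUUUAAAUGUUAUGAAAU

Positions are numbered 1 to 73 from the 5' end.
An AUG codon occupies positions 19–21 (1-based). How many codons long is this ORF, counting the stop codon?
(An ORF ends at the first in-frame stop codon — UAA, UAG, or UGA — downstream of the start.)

Codons from position 19: AUG (19–21), CGG (22–24), GAC (25–27), UAU (28–30), GCG (31–33), AGC (34–36), AAU (37–39), AAG (40–42), CUC (43–45), UAA (46–48).
UAA is the first in-frame stop; that's 10 codons including the stop.

10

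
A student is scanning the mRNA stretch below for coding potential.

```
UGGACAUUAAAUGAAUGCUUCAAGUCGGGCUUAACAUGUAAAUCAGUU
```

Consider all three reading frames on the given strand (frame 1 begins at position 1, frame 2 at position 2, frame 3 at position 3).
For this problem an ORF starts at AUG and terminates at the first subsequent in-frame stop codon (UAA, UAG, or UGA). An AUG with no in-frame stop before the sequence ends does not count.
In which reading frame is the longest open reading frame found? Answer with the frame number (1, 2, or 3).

Frame 1: UGG ACA UUA AAU GAA UGC UUC AAG UCG GGC UUA ACA UGU AAA UCA GUU — no AUG→stop ORF.
Frame 2: GGA CAU UAA AUG AAU GCU UCA AGU CGG GCU UAA CAU GUA AAU CAG — AUG at 11, stop UAA at 32 → 24 nt.
Frame 3: GAC AUU AAA UGA AUG CUU CAA GUC GGG CUU AAC AUG UAA AUC AGU — AUG at 15, stop UAA at 39 → 27 nt; AUG at 36, stop UAA at 39 → 6 nt.
Longest ORF is 27 nt in frame 3 (positions 15–41).

3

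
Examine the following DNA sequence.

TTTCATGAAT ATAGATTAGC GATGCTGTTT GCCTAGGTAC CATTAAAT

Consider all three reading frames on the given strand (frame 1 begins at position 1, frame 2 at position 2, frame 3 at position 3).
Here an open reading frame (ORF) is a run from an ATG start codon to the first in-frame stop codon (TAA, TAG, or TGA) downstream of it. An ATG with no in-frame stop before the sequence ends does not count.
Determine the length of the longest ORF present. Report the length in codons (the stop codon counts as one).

5

Frame 1: TTT CAT GAA TAT AGA TTA GCG ATG CTG TTT GCC TAG GTA CCA TTA AAT — ATG at 22, stop TAG at 34 → 15 nt.
Frame 2: TTC ATG AAT ATA GAT TAG CGA TGC TGT TTG CCT AGG TAC CAT TAA — ATG at 5, stop TAG at 17 → 15 nt.
Frame 3: TCA TGA ATA TAG ATT AGC GAT GCT GTT TGC CTA GGT ACC ATT AAA — no ATG→stop ORF.
Longest: frame 1, positions 22–36, 15 nt = 5 codons = 4 aa. → 5 codons.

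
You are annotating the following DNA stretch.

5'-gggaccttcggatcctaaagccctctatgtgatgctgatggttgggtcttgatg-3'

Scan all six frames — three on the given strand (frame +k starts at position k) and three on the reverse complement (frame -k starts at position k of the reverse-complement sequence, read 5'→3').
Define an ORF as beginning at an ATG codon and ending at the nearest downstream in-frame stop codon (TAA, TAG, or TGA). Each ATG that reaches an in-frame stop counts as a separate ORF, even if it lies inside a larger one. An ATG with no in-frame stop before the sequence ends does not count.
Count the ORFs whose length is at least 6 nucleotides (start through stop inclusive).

Reverse complement (5'→3'): CATCAAGACCCAACCATCAGCATCACATAGAGGGCTTTAGGATCCGAAGGTCCC
Frame +1: GGG ACC TTC GGA TCC TAA AGC CCT CTA TGT GAT GCT GAT GGT TGG GTC TTG ATG — no ATG→stop ORF.
Frame +2: GGA CCT TCG GAT CCT AAA GCC CTC TAT GTG ATG CTG ATG GTT GGG TCT TGA — ATG at 32, stop TGA at 50 → 21 nt; ATG at 38, stop TGA at 50 → 15 nt.
Frame +3: GAC CTT CGG ATC CTA AAG CCC TCT ATG TGA TGC TGA TGG TTG GGT CTT GAT — ATG at 27, stop TGA at 30 → 6 nt.
Frame -1: CAT CAA GAC CCA ACC ATC AGC ATC ACA TAG AGG GCT TTA GGA TCC GAA GGT CCC — no ATG→stop ORF.
Frame -2: ATC AAG ACC CAA CCA TCA GCA TCA CAT AGA GGG CTT TAG GAT CCG AAG GTC — no ATG→stop ORF.
Frame -3: TCA AGA CCC AAC CAT CAG CAT CAC ATA GAG GGC TTT AGG ATC CGA AGG TCC — no ATG→stop ORF.
ORFs ≥ 6 nucleotides: frame +2 32–52 (21 nucleotides), frame +2 38–52 (15 nucleotides), frame +3 27–32 (6 nucleotides). Count = 3.

3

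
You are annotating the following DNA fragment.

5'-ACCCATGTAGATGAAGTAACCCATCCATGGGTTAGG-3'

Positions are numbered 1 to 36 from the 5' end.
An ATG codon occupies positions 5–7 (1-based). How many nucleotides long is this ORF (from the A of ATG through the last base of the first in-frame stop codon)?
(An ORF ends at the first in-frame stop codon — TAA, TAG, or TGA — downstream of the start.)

Codons from position 5: ATG (5–7), TAG (8–10).
TAG is the first in-frame stop; ORF spans 5–10, 6 nucleotides.

6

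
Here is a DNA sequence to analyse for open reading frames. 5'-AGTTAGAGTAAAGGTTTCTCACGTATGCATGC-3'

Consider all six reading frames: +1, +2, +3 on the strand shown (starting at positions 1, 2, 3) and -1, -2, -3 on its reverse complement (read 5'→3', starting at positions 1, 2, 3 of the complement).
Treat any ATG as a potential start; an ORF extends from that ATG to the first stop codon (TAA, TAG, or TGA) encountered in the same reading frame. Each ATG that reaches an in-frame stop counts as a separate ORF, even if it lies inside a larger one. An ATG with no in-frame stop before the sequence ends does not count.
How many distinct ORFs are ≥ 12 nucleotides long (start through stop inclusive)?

Reverse complement (5'→3'): GCATGCATACGTGAGAAACCTTTACTCTAACT
Frame +1: AGT TAG AGT AAA GGT TTC TCA CGT ATG CAT — no ATG→stop ORF.
Frame +2: GTT AGA GTA AAG GTT TCT CAC GTA TGC ATG — no ATG→stop ORF.
Frame +3: TTA GAG TAA AGG TTT CTC ACG TAT GCA TGC — no ATG→stop ORF.
Frame -1: GCA TGC ATA CGT GAG AAA CCT TTA CTC TAA — no ATG→stop ORF.
Frame -2: CAT GCA TAC GTG AGA AAC CTT TAC TCT AAC — no ATG→stop ORF.
Frame -3: ATG CAT ACG TGA GAA ACC TTT ACT CTA ACT — ATG at 3, stop TGA at 12 → 12 nt.
ORFs ≥ 12 nucleotides: frame -3 3–14 (12 nucleotides). Count = 1.

1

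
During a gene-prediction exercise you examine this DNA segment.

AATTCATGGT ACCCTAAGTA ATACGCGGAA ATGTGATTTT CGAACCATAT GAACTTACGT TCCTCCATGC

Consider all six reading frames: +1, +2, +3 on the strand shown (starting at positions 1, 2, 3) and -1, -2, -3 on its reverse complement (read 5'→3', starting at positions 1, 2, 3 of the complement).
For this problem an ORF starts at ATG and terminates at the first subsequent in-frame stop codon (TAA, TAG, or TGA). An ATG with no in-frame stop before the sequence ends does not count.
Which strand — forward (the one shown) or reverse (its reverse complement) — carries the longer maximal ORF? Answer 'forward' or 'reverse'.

Reverse complement (5'→3'): GCATGGAGGAACGTAAGTTCATATGGTTCGAAAATCACATTTCCGCGTATTACTTAGGGTACCATGAATT
Frame +1: AAT TCA TGG TAC CCT AAG TAA TAC GCG GAA ATG TGA TTT TCG AAC CAT ATG AAC TTA CGT TCC TCC ATG — ATG at 31, stop TGA at 34 → 6 nt.
Frame +2: ATT CAT GGT ACC CTA AGT AAT ACG CGG AAA TGT GAT TTT CGA ACC ATA TGA ACT TAC GTT CCT CCA TGC — no ATG→stop ORF.
Frame +3: TTC ATG GTA CCC TAA GTA ATA CGC GGA AAT GTG ATT TTC GAA CCA TAT GAA CTT ACG TTC CTC CAT — ATG at 6, stop TAA at 15 → 12 nt.
Frame -1: GCA TGG AGG AAC GTA AGT TCA TAT GGT TCG AAA ATC ACA TTT CCG CGT ATT ACT TAG GGT ACC ATG AAT — no ATG→stop ORF.
Frame -2: CAT GGA GGA ACG TAA GTT CAT ATG GTT CGA AAA TCA CAT TTC CGC GTA TTA CTT AGG GTA CCA TGA ATT — ATG at 23, stop TGA at 65 → 45 nt.
Frame -3: ATG GAG GAA CGT AAG TTC ATA TGG TTC GAA AAT CAC ATT TCC GCG TAT TAC TTA GGG TAC CAT GAA — no ATG→stop ORF.
Forward-strand max 12 nt; reverse-strand max 45 nt. The reverse strand has the longer ORF.

reverse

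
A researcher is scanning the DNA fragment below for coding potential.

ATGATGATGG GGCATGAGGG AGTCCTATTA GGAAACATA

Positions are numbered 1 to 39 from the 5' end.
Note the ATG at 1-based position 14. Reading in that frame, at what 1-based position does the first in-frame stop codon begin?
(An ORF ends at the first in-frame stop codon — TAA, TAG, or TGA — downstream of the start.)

29

Codons from position 14: ATG (14–16), AGG (17–19), GAG (20–22), TCC (23–25), TAT (26–28), TAG (29–31).
TAG is a stop codon; it begins at position 29.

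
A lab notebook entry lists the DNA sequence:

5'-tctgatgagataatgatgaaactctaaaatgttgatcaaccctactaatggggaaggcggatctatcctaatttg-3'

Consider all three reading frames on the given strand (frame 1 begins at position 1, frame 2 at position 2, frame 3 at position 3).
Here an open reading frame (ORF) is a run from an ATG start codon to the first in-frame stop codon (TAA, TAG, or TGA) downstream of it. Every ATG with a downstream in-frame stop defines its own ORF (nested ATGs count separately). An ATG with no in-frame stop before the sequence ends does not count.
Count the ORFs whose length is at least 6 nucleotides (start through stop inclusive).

4

Frame 1: TCT GAT GAG ATA ATG ATG AAA CTC TAA AAT GTT GAT CAA CCC TAC TAA TGG GGA AGG CGG ATC TAT CCT AAT TTG — ATG at 13, stop TAA at 25 → 15 nt; ATG at 16, stop TAA at 25 → 12 nt.
Frame 2: CTG ATG AGA TAA TGA TGA AAC TCT AAA ATG TTG ATC AAC CCT ACT AAT GGG GAA GGC GGA TCT ATC CTA ATT — ATG at 5, stop TAA at 11 → 9 nt.
Frame 3: TGA TGA GAT AAT GAT GAA ACT CTA AAA TGT TGA TCA ACC CTA CTA ATG GGG AAG GCG GAT CTA TCC TAA TTT — ATG at 48, stop TAA at 69 → 24 nt.
ORFs ≥ 6 nucleotides: frame 1 13–27 (15 nucleotides), frame 1 16–27 (12 nucleotides), frame 2 5–13 (9 nucleotides), frame 3 48–71 (24 nucleotides). Count = 4.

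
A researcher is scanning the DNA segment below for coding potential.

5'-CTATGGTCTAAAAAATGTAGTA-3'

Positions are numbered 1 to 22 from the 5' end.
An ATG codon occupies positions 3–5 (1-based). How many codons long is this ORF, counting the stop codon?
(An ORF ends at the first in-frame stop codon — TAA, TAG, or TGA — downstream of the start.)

Codons from position 3: ATG (3–5), GTC (6–8), TAA (9–11).
TAA is the first in-frame stop; that's 3 codons including the stop.

3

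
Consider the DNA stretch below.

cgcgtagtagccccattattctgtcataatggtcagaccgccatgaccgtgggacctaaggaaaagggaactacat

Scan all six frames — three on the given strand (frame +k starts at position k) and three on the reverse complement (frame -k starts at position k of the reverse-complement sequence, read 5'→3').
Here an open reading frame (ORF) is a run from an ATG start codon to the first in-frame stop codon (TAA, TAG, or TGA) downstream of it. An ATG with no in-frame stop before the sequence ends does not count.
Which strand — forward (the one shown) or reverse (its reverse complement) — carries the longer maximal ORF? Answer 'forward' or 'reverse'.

Reverse complement (5'→3'): ATGTAGTTCCCTTTTCCTTAGGTCCCACGGTCATGGCGGTCTGACCATTATGACAGAATAATGGGGCTACTACGCG
Frame +1: CGC GTA GTA GCC CCA TTA TTC TGT CAT AAT GGT CAG ACC GCC ATG ACC GTG GGA CCT AAG GAA AAG GGA ACT ACA — no ATG→stop ORF.
Frame +2: GCG TAG TAG CCC CAT TAT TCT GTC ATA ATG GTC AGA CCG CCA TGA CCG TGG GAC CTA AGG AAA AGG GAA CTA CAT — ATG at 29, stop TGA at 44 → 18 nt.
Frame +3: CGT AGT AGC CCC ATT ATT CTG TCA TAA TGG TCA GAC CGC CAT GAC CGT GGG ACC TAA GGA AAA GGG AAC TAC — no ATG→stop ORF.
Frame -1: ATG TAG TTC CCT TTT CCT TAG GTC CCA CGG TCA TGG CGG TCT GAC CAT TAT GAC AGA ATA ATG GGG CTA CTA CGC — ATG at 1, stop TAG at 4 → 6 nt.
Frame -2: TGT AGT TCC CTT TTC CTT AGG TCC CAC GGT CAT GGC GGT CTG ACC ATT ATG ACA GAA TAA TGG GGC TAC TAC GCG — ATG at 50, stop TAA at 59 → 12 nt.
Frame -3: GTA GTT CCC TTT TCC TTA GGT CCC ACG GTC ATG GCG GTC TGA CCA TTA TGA CAG AAT AAT GGG GCT ACT ACG — ATG at 33, stop TGA at 42 → 12 nt.
Forward-strand max 18 nt; reverse-strand max 12 nt. The forward strand has the longer ORF.

forward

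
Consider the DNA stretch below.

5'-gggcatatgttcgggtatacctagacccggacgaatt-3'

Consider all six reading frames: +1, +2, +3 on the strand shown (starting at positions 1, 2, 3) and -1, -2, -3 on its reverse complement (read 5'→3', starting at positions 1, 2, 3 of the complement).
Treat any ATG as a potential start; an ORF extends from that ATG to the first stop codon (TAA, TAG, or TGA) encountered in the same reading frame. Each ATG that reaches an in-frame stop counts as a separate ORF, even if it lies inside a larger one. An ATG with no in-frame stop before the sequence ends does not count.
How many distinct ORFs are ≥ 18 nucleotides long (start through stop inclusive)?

1

Reverse complement (5'→3'): AATTCGTCCGGGTCTAGGTATACCCGAACATATGCCC
Frame +1: GGG CAT ATG TTC GGG TAT ACC TAG ACC CGG ACG AAT — ATG at 7, stop TAG at 22 → 18 nt.
Frame +2: GGC ATA TGT TCG GGT ATA CCT AGA CCC GGA CGA ATT — no ATG→stop ORF.
Frame +3: GCA TAT GTT CGG GTA TAC CTA GAC CCG GAC GAA — no ATG→stop ORF.
Frame -1: AAT TCG TCC GGG TCT AGG TAT ACC CGA ACA TAT GCC — no ATG→stop ORF.
Frame -2: ATT CGT CCG GGT CTA GGT ATA CCC GAA CAT ATG CCC — no ATG→stop ORF.
Frame -3: TTC GTC CGG GTC TAG GTA TAC CCG AAC ATA TGC — no ATG→stop ORF.
ORFs ≥ 18 nucleotides: frame +1 7–24 (18 nucleotides). Count = 1.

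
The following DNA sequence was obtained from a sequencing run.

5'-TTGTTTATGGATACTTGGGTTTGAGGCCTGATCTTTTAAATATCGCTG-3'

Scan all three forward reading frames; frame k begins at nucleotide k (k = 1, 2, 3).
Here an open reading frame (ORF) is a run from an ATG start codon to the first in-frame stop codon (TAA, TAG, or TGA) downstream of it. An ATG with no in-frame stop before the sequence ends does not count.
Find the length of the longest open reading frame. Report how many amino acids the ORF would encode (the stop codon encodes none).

Frame 1: TTG TTT ATG GAT ACT TGG GTT TGA GGC CTG ATC TTT TAA ATA TCG CTG — ATG at 7, stop TGA at 22 → 18 nt.
Frame 2: TGT TTA TGG ATA CTT GGG TTT GAG GCC TGA TCT TTT AAA TAT CGC — no ATG→stop ORF.
Frame 3: GTT TAT GGA TAC TTG GGT TTG AGG CCT GAT CTT TTA AAT ATC GCT — no ATG→stop ORF.
Longest: frame 1, positions 7–24, 18 nt = 6 codons = 5 aa. → 5 amino acids.

5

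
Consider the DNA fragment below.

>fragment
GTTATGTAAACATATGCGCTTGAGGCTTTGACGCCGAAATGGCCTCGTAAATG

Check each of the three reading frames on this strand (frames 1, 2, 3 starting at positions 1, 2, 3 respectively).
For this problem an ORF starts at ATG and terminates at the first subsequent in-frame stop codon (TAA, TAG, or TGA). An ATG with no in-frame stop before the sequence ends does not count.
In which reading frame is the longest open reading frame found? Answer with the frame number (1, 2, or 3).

2

Frame 1: GTT ATG TAA ACA TAT GCG CTT GAG GCT TTG ACG CCG AAA TGG CCT CGT AAA — ATG at 4, stop TAA at 7 → 6 nt.
Frame 2: TTA TGT AAA CAT ATG CGC TTG AGG CTT TGA CGC CGA AAT GGC CTC GTA AAT — ATG at 14, stop TGA at 29 → 18 nt.
Frame 3: TAT GTA AAC ATA TGC GCT TGA GGC TTT GAC GCC GAA ATG GCC TCG TAA ATG — ATG at 39, stop TAA at 48 → 12 nt.
Longest ORF is 18 nt in frame 2 (positions 14–31).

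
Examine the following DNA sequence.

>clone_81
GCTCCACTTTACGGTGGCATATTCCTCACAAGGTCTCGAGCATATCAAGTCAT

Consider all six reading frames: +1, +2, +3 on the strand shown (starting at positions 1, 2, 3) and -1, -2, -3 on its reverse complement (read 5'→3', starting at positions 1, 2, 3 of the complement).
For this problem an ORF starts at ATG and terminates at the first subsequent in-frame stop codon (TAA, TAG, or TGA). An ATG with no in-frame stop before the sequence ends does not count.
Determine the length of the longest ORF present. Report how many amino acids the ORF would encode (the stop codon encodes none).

Reverse complement (5'→3'): ATGACTTGATATGCTCGAGACCTTGTGAGGAATATGCCACCGTAAAGTGGAGC
Frame +1: GCT CCA CTT TAC GGT GGC ATA TTC CTC ACA AGG TCT CGA GCA TAT CAA GTC — no ATG→stop ORF.
Frame +2: CTC CAC TTT ACG GTG GCA TAT TCC TCA CAA GGT CTC GAG CAT ATC AAG TCA — no ATG→stop ORF.
Frame +3: TCC ACT TTA CGG TGG CAT ATT CCT CAC AAG GTC TCG AGC ATA TCA AGT CAT — no ATG→stop ORF.
Frame -1: ATG ACT TGA TAT GCT CGA GAC CTT GTG AGG AAT ATG CCA CCG TAA AGT GGA — ATG at 1, stop TGA at 7 → 9 nt; ATG at 34, stop TAA at 43 → 12 nt.
Frame -2: TGA CTT GAT ATG CTC GAG ACC TTG TGA GGA ATA TGC CAC CGT AAA GTG GAG — ATG at 11, stop TGA at 26 → 18 nt.
Frame -3: GAC TTG ATA TGC TCG AGA CCT TGT GAG GAA TAT GCC ACC GTA AAG TGG AGC — no ATG→stop ORF.
Longest: frame -2, positions 11–28, 18 nt = 6 codons = 5 aa. → 5 amino acids.

5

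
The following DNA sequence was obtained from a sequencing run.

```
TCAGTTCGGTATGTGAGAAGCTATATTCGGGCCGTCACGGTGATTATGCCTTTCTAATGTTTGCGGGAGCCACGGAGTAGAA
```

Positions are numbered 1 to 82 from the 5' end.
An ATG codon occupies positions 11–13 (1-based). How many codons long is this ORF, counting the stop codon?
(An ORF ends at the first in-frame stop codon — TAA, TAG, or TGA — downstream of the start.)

2

Codons from position 11: ATG (11–13), TGA (14–16).
TGA is the first in-frame stop; that's 2 codons including the stop.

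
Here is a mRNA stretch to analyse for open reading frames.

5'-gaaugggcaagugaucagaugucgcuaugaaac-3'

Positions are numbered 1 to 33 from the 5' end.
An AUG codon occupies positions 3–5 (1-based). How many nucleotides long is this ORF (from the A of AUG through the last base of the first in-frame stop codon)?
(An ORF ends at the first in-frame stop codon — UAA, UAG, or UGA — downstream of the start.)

Codons from position 3: AUG (3–5), GGC (6–8), AAG (9–11), UGA (12–14).
UGA is the first in-frame stop; ORF spans 3–14, 12 nucleotides.

12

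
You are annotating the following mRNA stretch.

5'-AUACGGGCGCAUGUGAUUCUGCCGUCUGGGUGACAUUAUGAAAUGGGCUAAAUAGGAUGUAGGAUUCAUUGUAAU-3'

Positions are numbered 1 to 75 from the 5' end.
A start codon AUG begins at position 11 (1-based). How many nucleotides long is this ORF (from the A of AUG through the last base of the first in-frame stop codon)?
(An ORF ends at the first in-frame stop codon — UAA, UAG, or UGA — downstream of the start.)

6

Codons from position 11: AUG (11–13), UGA (14–16).
UGA is the first in-frame stop; ORF spans 11–16, 6 nucleotides.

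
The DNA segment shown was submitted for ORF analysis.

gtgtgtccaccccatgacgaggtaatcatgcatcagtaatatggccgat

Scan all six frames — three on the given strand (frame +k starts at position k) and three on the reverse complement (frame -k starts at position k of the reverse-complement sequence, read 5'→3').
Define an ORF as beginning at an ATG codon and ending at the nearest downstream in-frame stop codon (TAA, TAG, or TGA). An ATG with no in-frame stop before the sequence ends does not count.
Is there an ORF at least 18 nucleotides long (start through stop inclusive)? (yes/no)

Reverse complement (5'→3'): ATCGGCCATATTACTGATGCATGATTACCTCGTCATGGGGTGGACACAC
Frame +1: GTG TGT CCA CCC CAT GAC GAG GTA ATC ATG CAT CAG TAA TAT GGC CGA — ATG at 28, stop TAA at 37 → 12 nt.
Frame +2: TGT GTC CAC CCC ATG ACG AGG TAA TCA TGC ATC AGT AAT ATG GCC GAT — ATG at 14, stop TAA at 23 → 12 nt.
Frame +3: GTG TCC ACC CCA TGA CGA GGT AAT CAT GCA TCA GTA ATA TGG CCG — no ATG→stop ORF.
Frame -1: ATC GGC CAT ATT ACT GAT GCA TGA TTA CCT CGT CAT GGG GTG GAC ACA — no ATG→stop ORF.
Frame -2: TCG GCC ATA TTA CTG ATG CAT GAT TAC CTC GTC ATG GGG TGG ACA CAC — no ATG→stop ORF.
Frame -3: CGG CCA TAT TAC TGA TGC ATG ATT ACC TCG TCA TGG GGT GGA CAC — no ATG→stop ORF.
Largest ORF found is 12 nucleotides < 18, so no.

no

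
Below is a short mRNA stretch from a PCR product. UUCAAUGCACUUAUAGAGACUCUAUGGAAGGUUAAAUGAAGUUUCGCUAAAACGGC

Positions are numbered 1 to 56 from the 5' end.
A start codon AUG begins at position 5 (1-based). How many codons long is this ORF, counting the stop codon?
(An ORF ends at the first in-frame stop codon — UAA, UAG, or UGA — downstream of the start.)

Codons from position 5: AUG (5–7), CAC (8–10), UUA (11–13), UAG (14–16).
UAG is the first in-frame stop; that's 4 codons including the stop.

4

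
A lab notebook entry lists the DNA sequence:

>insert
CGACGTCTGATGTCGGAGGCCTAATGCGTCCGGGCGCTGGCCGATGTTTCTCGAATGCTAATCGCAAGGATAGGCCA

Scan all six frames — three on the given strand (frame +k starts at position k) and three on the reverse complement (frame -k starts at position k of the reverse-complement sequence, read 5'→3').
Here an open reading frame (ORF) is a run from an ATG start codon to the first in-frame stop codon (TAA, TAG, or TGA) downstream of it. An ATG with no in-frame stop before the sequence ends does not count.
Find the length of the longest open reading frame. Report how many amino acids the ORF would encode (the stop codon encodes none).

5

Reverse complement (5'→3'): TGGCCTATCCTTGCGATTAGCATTCGAGAAACATCGGCCAGCGCCCGGACGCATTAGGCCTCCGACATCAGACGTCG
Frame +1: CGA CGT CTG ATG TCG GAG GCC TAA TGC GTC CGG GCG CTG GCC GAT GTT TCT CGA ATG CTA ATC GCA AGG ATA GGC — ATG at 10, stop TAA at 22 → 15 nt.
Frame +2: GAC GTC TGA TGT CGG AGG CCT AAT GCG TCC GGG CGC TGG CCG ATG TTT CTC GAA TGC TAA TCG CAA GGA TAG GCC — ATG at 44, stop TAA at 59 → 18 nt.
Frame +3: ACG TCT GAT GTC GGA GGC CTA ATG CGT CCG GGC GCT GGC CGA TGT TTC TCG AAT GCT AAT CGC AAG GAT AGG CCA — no ATG→stop ORF.
Frame -1: TGG CCT ATC CTT GCG ATT AGC ATT CGA GAA ACA TCG GCC AGC GCC CGG ACG CAT TAG GCC TCC GAC ATC AGA CGT — no ATG→stop ORF.
Frame -2: GGC CTA TCC TTG CGA TTA GCA TTC GAG AAA CAT CGG CCA GCG CCC GGA CGC ATT AGG CCT CCG ACA TCA GAC GTC — no ATG→stop ORF.
Frame -3: GCC TAT CCT TGC GAT TAG CAT TCG AGA AAC ATC GGC CAG CGC CCG GAC GCA TTA GGC CTC CGA CAT CAG ACG TCG — no ATG→stop ORF.
Longest: frame +2, positions 44–61, 18 nt = 6 codons = 5 aa. → 5 amino acids.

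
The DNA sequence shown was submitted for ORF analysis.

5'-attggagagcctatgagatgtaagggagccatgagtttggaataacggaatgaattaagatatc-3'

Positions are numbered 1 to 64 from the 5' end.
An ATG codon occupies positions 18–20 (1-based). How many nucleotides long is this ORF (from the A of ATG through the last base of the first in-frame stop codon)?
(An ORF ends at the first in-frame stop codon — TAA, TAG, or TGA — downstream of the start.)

6

Codons from position 18: ATG (18–20), TAA (21–23).
TAA is the first in-frame stop; ORF spans 18–23, 6 nucleotides.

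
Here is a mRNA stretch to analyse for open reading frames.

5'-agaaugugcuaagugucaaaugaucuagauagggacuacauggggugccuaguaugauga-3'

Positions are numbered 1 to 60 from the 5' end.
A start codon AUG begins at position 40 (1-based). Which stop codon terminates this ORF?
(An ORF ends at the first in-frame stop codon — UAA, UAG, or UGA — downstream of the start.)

UGA

Codons from position 40: AUG (40–42), GGG (43–45), UGC (46–48), CUA (49–51), GUA (52–54), UGA (55–57).
The first in-frame stop codon is UGA.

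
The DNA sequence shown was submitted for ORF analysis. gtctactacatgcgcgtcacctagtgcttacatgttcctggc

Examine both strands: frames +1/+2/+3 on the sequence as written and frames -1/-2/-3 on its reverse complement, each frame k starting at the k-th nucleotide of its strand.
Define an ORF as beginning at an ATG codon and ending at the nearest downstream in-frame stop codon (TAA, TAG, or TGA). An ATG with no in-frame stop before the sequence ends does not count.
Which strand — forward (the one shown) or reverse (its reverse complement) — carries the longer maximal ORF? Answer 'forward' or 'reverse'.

Reverse complement (5'→3'): GCCAGGAACATGTAAGCACTAGGTGACGCGCATGTAGTAGAC
Frame +1: GTC TAC TAC ATG CGC GTC ACC TAG TGC TTA CAT GTT CCT GGC — ATG at 10, stop TAG at 22 → 15 nt.
Frame +2: TCT ACT ACA TGC GCG TCA CCT AGT GCT TAC ATG TTC CTG — no ATG→stop ORF.
Frame +3: CTA CTA CAT GCG CGT CAC CTA GTG CTT ACA TGT TCC TGG — no ATG→stop ORF.
Frame -1: GCC AGG AAC ATG TAA GCA CTA GGT GAC GCG CAT GTA GTA GAC — ATG at 10, stop TAA at 13 → 6 nt.
Frame -2: CCA GGA ACA TGT AAG CAC TAG GTG ACG CGC ATG TAG TAG — ATG at 32, stop TAG at 35 → 6 nt.
Frame -3: CAG GAA CAT GTA AGC ACT AGG TGA CGC GCA TGT AGT AGA — no ATG→stop ORF.
Forward-strand max 15 nt; reverse-strand max 6 nt. The forward strand has the longer ORF.

forward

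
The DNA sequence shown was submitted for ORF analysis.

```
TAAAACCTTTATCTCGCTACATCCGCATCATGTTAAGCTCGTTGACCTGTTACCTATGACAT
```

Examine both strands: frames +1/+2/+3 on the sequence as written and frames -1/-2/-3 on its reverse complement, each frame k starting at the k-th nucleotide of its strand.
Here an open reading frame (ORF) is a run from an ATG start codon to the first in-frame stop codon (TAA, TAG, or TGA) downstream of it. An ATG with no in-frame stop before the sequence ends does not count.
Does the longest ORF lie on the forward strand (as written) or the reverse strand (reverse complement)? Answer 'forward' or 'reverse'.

Reverse complement (5'→3'): ATGTCATAGGTAACAGGTCAACGAGCTTAACATGATGCGGATGTAGCGAGATAAAGGTTTTA
Frame +1: TAA AAC CTT TAT CTC GCT ACA TCC GCA TCA TGT TAA GCT CGT TGA CCT GTT ACC TAT GAC — no ATG→stop ORF.
Frame +2: AAA ACC TTT ATC TCG CTA CAT CCG CAT CAT GTT AAG CTC GTT GAC CTG TTA CCT ATG ACA — no ATG→stop ORF.
Frame +3: AAA CCT TTA TCT CGC TAC ATC CGC ATC ATG TTA AGC TCG TTG ACC TGT TAC CTA TGA CAT — ATG at 30, stop TGA at 57 → 30 nt.
Frame -1: ATG TCA TAG GTA ACA GGT CAA CGA GCT TAA CAT GAT GCG GAT GTA GCG AGA TAA AGG TTT — ATG at 1, stop TAG at 7 → 9 nt.
Frame -2: TGT CAT AGG TAA CAG GTC AAC GAG CTT AAC ATG ATG CGG ATG TAG CGA GAT AAA GGT TTT — ATG at 32, stop TAG at 44 → 15 nt; ATG at 35, stop TAG at 44 → 12 nt; ATG at 41, stop TAG at 44 → 6 nt.
Frame -3: GTC ATA GGT AAC AGG TCA ACG AGC TTA ACA TGA TGC GGA TGT AGC GAG ATA AAG GTT TTA — no ATG→stop ORF.
Forward-strand max 30 nt; reverse-strand max 15 nt. The forward strand has the longer ORF.

forward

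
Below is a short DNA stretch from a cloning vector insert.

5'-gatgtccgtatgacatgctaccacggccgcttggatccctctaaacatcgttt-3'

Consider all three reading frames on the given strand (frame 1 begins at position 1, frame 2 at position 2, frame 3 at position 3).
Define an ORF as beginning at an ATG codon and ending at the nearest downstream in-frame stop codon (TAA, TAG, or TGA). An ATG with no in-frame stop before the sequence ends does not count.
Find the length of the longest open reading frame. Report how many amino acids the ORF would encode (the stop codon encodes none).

Frame 1: GAT GTC CGT ATG ACA TGC TAC CAC GGC CGC TTG GAT CCC TCT AAA CAT CGT — no ATG→stop ORF.
Frame 2: ATG TCC GTA TGA CAT GCT ACC ACG GCC GCT TGG ATC CCT CTA AAC ATC GTT — ATG at 2, stop TGA at 11 → 12 nt.
Frame 3: TGT CCG TAT GAC ATG CTA CCA CGG CCG CTT GGA TCC CTC TAA ACA TCG TTT — ATG at 15, stop TAA at 42 → 30 nt.
Longest: frame 3, positions 15–44, 30 nt = 10 codons = 9 aa. → 9 amino acids.

9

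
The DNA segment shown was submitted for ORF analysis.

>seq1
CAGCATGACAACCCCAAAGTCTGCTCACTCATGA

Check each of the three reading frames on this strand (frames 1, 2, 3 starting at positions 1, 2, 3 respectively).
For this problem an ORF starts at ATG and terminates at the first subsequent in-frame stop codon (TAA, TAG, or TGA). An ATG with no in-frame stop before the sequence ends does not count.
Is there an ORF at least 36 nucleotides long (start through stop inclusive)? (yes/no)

Frame 1: CAG CAT GAC AAC CCC AAA GTC TGC TCA CTC ATG — no ATG→stop ORF.
Frame 2: AGC ATG ACA ACC CCA AAG TCT GCT CAC TCA TGA — ATG at 5, stop TGA at 32 → 30 nt.
Frame 3: GCA TGA CAA CCC CAA AGT CTG CTC ACT CAT — no ATG→stop ORF.
Largest ORF found is 30 nucleotides < 36, so no.

no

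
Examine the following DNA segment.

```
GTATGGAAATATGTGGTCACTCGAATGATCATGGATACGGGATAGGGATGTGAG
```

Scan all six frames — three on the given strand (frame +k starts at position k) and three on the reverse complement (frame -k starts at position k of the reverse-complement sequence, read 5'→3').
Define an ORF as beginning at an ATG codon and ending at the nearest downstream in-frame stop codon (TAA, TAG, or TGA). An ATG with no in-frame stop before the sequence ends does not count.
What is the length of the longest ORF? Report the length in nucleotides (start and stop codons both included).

Reverse complement (5'→3'): CTCACATCCCTATCCCGTATCCATGATCATTCGAGTGACCACATATTTCCATAC
Frame +1: GTA TGG AAA TAT GTG GTC ACT CGA ATG ATC ATG GAT ACG GGA TAG GGA TGT GAG — ATG at 25, stop TAG at 43 → 21 nt; ATG at 31, stop TAG at 43 → 15 nt.
Frame +2: TAT GGA AAT ATG TGG TCA CTC GAA TGA TCA TGG ATA CGG GAT AGG GAT GTG — ATG at 11, stop TGA at 26 → 18 nt.
Frame +3: ATG GAA ATA TGT GGT CAC TCG AAT GAT CAT GGA TAC GGG ATA GGG ATG TGA — ATG at 3, stop TGA at 51 → 51 nt; ATG at 48, stop TGA at 51 → 6 nt.
Frame -1: CTC ACA TCC CTA TCC CGT ATC CAT GAT CAT TCG AGT GAC CAC ATA TTT CCA TAC — no ATG→stop ORF.
Frame -2: TCA CAT CCC TAT CCC GTA TCC ATG ATC ATT CGA GTG ACC ACA TAT TTC CAT — no ATG→stop ORF.
Frame -3: CAC ATC CCT ATC CCG TAT CCA TGA TCA TTC GAG TGA CCA CAT ATT TCC ATA — no ATG→stop ORF.
Longest: frame +3, positions 3–53, 51 nt = 17 codons = 16 aa. → 51 nucleotides.

51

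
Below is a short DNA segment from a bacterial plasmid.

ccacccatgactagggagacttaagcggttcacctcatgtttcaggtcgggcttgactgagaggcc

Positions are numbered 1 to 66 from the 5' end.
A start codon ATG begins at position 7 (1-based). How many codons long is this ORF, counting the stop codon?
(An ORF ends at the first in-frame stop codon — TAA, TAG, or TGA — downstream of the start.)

6

Codons from position 7: ATG (7–9), ACT (10–12), AGG (13–15), GAG (16–18), ACT (19–21), TAA (22–24).
TAA is the first in-frame stop; that's 6 codons including the stop.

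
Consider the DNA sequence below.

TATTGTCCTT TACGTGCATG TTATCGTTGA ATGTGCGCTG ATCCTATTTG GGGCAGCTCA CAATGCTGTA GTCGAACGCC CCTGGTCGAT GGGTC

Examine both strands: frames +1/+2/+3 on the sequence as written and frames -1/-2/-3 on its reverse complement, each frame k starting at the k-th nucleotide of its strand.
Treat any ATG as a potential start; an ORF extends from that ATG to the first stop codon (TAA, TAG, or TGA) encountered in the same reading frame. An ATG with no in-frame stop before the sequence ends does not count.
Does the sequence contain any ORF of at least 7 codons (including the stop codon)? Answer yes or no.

Reverse complement (5'→3'): GACCCATCGACCAGGGGCGTTCGACTACAGCATTGTGAGCTGCCCCAAATAGGATCAGCGCACATTCAACGATAACATGCACGTAAAGGACAATA
Frame +1: TAT TGT CCT TTA CGT GCA TGT TAT CGT TGA ATG TGC GCT GAT CCT ATT TGG GGC AGC TCA CAA TGC TGT AGT CGA ACG CCC CTG GTC GAT GGG — no ATG→stop ORF.
Frame +2: ATT GTC CTT TAC GTG CAT GTT ATC GTT GAA TGT GCG CTG ATC CTA TTT GGG GCA GCT CAC AAT GCT GTA GTC GAA CGC CCC TGG TCG ATG GGT — no ATG→stop ORF.
Frame +3: TTG TCC TTT ACG TGC ATG TTA TCG TTG AAT GTG CGC TGA TCC TAT TTG GGG CAG CTC ACA ATG CTG TAG TCG AAC GCC CCT GGT CGA TGG GTC — ATG at 18, stop TGA at 39 → 24 nt; ATG at 63, stop TAG at 69 → 9 nt.
Frame -1: GAC CCA TCG ACC AGG GGC GTT CGA CTA CAG CAT TGT GAG CTG CCC CAA ATA GGA TCA GCG CAC ATT CAA CGA TAA CAT GCA CGT AAA GGA CAA — no ATG→stop ORF.
Frame -2: ACC CAT CGA CCA GGG GCG TTC GAC TAC AGC ATT GTG AGC TGC CCC AAA TAG GAT CAG CGC ACA TTC AAC GAT AAC ATG CAC GTA AAG GAC AAT — no ATG→stop ORF.
Frame -3: CCC ATC GAC CAG GGG CGT TCG ACT ACA GCA TTG TGA GCT GCC CCA AAT AGG ATC AGC GCA CAT TCA ACG ATA ACA TGC ACG TAA AGG ACA ATA — no ATG→stop ORF.
Frame +3 has an ORF of 8 codons (positions 18–41) ≥ 7, so yes.

yes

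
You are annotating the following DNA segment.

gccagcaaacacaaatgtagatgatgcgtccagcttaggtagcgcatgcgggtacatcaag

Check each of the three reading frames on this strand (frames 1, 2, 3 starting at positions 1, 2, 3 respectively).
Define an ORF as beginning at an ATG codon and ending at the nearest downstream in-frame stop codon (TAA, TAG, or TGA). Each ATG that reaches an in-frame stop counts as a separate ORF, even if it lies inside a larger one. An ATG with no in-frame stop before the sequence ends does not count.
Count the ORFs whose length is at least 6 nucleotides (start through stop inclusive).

3

Frame 1: GCC AGC AAA CAC AAA TGT AGA TGA TGC GTC CAG CTT AGG TAG CGC ATG CGG GTA CAT CAA — no ATG→stop ORF.
Frame 2: CCA GCA AAC ACA AAT GTA GAT GAT GCG TCC AGC TTA GGT AGC GCA TGC GGG TAC ATC AAG — no ATG→stop ORF.
Frame 3: CAG CAA ACA CAA ATG TAG ATG ATG CGT CCA GCT TAG GTA GCG CAT GCG GGT ACA TCA — ATG at 15, stop TAG at 18 → 6 nt; ATG at 21, stop TAG at 36 → 18 nt; ATG at 24, stop TAG at 36 → 15 nt.
ORFs ≥ 6 nucleotides: frame 3 15–20 (6 nucleotides), frame 3 21–38 (18 nucleotides), frame 3 24–38 (15 nucleotides). Count = 3.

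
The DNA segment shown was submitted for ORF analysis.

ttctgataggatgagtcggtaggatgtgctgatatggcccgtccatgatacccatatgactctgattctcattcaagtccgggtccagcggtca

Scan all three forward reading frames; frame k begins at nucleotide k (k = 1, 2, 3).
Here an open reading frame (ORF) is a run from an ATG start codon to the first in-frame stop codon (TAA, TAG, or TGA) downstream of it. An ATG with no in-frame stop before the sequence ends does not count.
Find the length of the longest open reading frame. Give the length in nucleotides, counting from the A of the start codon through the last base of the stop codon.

15

Frame 1: TTC TGA TAG GAT GAG TCG GTA GGA TGT GCT GAT ATG GCC CGT CCA TGA TAC CCA TAT GAC TCT GAT TCT CAT TCA AGT CCG GGT CCA GCG GTC — ATG at 34, stop TGA at 46 → 15 nt.
Frame 2: TCT GAT AGG ATG AGT CGG TAG GAT GTG CTG ATA TGG CCC GTC CAT GAT ACC CAT ATG ACT CTG ATT CTC ATT CAA GTC CGG GTC CAG CGG TCA — ATG at 11, stop TAG at 20 → 12 nt.
Frame 3: CTG ATA GGA TGA GTC GGT AGG ATG TGC TGA TAT GGC CCG TCC ATG ATA CCC ATA TGA CTC TGA TTC TCA TTC AAG TCC GGG TCC AGC GGT — ATG at 24, stop TGA at 30 → 9 nt; ATG at 45, stop TGA at 57 → 15 nt.
Longest: frame 1, positions 34–48, 15 nt = 5 codons = 4 aa. → 15 nucleotides.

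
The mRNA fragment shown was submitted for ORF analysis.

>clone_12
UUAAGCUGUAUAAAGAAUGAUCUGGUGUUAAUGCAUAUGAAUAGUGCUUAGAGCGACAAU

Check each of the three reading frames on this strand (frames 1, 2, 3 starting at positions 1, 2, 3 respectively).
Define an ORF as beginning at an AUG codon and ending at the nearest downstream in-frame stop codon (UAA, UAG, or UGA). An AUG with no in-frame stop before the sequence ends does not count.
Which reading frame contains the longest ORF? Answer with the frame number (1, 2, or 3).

Frame 1: UUA AGC UGU AUA AAG AAU GAU CUG GUG UUA AUG CAU AUG AAU AGU GCU UAG AGC GAC AAU — AUG at 31, stop UAG at 49 → 21 nt; AUG at 37, stop UAG at 49 → 15 nt.
Frame 2: UAA GCU GUA UAA AGA AUG AUC UGG UGU UAA UGC AUA UGA AUA GUG CUU AGA GCG ACA — AUG at 17, stop UAA at 29 → 15 nt.
Frame 3: AAG CUG UAU AAA GAA UGA UCU GGU GUU AAU GCA UAU GAA UAG UGC UUA GAG CGA CAA — no AUG→stop ORF.
Longest ORF is 21 nt in frame 1 (positions 31–51).

1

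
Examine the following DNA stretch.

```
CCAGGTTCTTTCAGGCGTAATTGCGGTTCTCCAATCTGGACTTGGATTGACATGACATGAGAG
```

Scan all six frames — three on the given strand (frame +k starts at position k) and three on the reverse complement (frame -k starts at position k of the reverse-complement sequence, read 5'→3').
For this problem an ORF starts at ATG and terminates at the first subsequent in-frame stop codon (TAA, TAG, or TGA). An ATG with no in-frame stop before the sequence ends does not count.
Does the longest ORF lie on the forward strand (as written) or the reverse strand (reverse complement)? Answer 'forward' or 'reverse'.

Reverse complement (5'→3'): CTCTCATGTCATGTCAATCCAAGTCCAGATTGGAGAACCGCAATTACGCCTGAAAGAACCTGG
Frame +1: CCA GGT TCT TTC AGG CGT AAT TGC GGT TCT CCA ATC TGG ACT TGG ATT GAC ATG ACA TGA GAG — ATG at 52, stop TGA at 58 → 9 nt.
Frame +2: CAG GTT CTT TCA GGC GTA ATT GCG GTT CTC CAA TCT GGA CTT GGA TTG ACA TGA CAT GAG — no ATG→stop ORF.
Frame +3: AGG TTC TTT CAG GCG TAA TTG CGG TTC TCC AAT CTG GAC TTG GAT TGA CAT GAC ATG AGA — no ATG→stop ORF.
Frame -1: CTC TCA TGT CAT GTC AAT CCA AGT CCA GAT TGG AGA ACC GCA ATT ACG CCT GAA AGA ACC TGG — no ATG→stop ORF.
Frame -2: TCT CAT GTC ATG TCA ATC CAA GTC CAG ATT GGA GAA CCG CAA TTA CGC CTG AAA GAA CCT — no ATG→stop ORF.
Frame -3: CTC ATG TCA TGT CAA TCC AAG TCC AGA TTG GAG AAC CGC AAT TAC GCC TGA AAG AAC CTG — ATG at 6, stop TGA at 51 → 48 nt.
Forward-strand max 9 nt; reverse-strand max 48 nt. The reverse strand has the longer ORF.

reverse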